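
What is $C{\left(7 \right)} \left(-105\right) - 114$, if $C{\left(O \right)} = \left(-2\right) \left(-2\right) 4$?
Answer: $-1794$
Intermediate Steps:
$C{\left(O \right)} = 16$ ($C{\left(O \right)} = 4 \cdot 4 = 16$)
$C{\left(7 \right)} \left(-105\right) - 114 = 16 \left(-105\right) - 114 = -1680 - 114 = -1794$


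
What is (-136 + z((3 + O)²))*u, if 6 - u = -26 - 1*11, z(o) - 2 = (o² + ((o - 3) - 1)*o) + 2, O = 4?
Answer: 192382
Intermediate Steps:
z(o) = 4 + o² + o*(-4 + o) (z(o) = 2 + ((o² + ((o - 3) - 1)*o) + 2) = 2 + ((o² + ((-3 + o) - 1)*o) + 2) = 2 + ((o² + (-4 + o)*o) + 2) = 2 + ((o² + o*(-4 + o)) + 2) = 2 + (2 + o² + o*(-4 + o)) = 4 + o² + o*(-4 + o))
u = 43 (u = 6 - (-26 - 1*11) = 6 - (-26 - 11) = 6 - 1*(-37) = 6 + 37 = 43)
(-136 + z((3 + O)²))*u = (-136 + (4 - 4*(3 + 4)² + 2*((3 + 4)²)²))*43 = (-136 + (4 - 4*7² + 2*(7²)²))*43 = (-136 + (4 - 4*49 + 2*49²))*43 = (-136 + (4 - 196 + 2*2401))*43 = (-136 + (4 - 196 + 4802))*43 = (-136 + 4610)*43 = 4474*43 = 192382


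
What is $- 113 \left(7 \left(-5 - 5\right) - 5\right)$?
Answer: $8475$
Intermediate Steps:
$- 113 \left(7 \left(-5 - 5\right) - 5\right) = - 113 \left(7 \left(-10\right) - 5\right) = - 113 \left(-70 - 5\right) = \left(-113\right) \left(-75\right) = 8475$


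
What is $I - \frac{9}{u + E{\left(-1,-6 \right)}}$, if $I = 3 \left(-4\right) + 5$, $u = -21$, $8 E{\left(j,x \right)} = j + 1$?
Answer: $- \frac{46}{7} \approx -6.5714$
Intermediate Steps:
$E{\left(j,x \right)} = \frac{1}{8} + \frac{j}{8}$ ($E{\left(j,x \right)} = \frac{j + 1}{8} = \frac{1 + j}{8} = \frac{1}{8} + \frac{j}{8}$)
$I = -7$ ($I = -12 + 5 = -7$)
$I - \frac{9}{u + E{\left(-1,-6 \right)}} = -7 - \frac{9}{-21 + \left(\frac{1}{8} + \frac{1}{8} \left(-1\right)\right)} = -7 - \frac{9}{-21 + \left(\frac{1}{8} - \frac{1}{8}\right)} = -7 - \frac{9}{-21 + 0} = -7 - \frac{9}{-21} = -7 - - \frac{3}{7} = -7 + \frac{3}{7} = - \frac{46}{7}$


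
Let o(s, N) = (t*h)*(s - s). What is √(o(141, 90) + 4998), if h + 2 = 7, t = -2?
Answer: 7*√102 ≈ 70.697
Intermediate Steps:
h = 5 (h = -2 + 7 = 5)
o(s, N) = 0 (o(s, N) = (-2*5)*(s - s) = -10*0 = 0)
√(o(141, 90) + 4998) = √(0 + 4998) = √4998 = 7*√102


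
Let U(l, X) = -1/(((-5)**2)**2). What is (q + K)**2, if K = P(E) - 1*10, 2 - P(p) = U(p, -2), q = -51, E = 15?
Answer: 1359691876/390625 ≈ 3480.8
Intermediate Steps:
U(l, X) = -1/625 (U(l, X) = -1/(25**2) = -1/625)
P(p) = 1251/625 (P(p) = 2 - 1*(-1/625) = 2 + 1/625 = 1251/625)
K = -4999/625 (K = 1251/625 - 1*10 = 1251/625 - 10 = -4999/625 ≈ -7.9984)
(q + K)**2 = (-51 - 4999/625)**2 = (-36874/625)**2 = 1359691876/390625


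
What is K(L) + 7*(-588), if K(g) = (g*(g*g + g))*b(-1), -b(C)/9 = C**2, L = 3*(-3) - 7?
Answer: 30444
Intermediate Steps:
L = -16 (L = -9 - 7 = -16)
b(C) = -9*C**2
K(g) = -9*g*(g + g**2) (K(g) = (g*(g*g + g))*(-9*(-1)**2) = (g*(g**2 + g))*(-9*1) = (g*(g + g**2))*(-9) = -9*g*(g + g**2))
K(L) + 7*(-588) = 9*(-16)**2*(-1 - 1*(-16)) + 7*(-588) = 9*256*(-1 + 16) - 4116 = 9*256*15 - 4116 = 34560 - 4116 = 30444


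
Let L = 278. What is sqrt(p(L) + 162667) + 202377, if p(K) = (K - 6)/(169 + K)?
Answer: 202377 + sqrt(32502452187)/447 ≈ 2.0278e+5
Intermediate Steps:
p(K) = (-6 + K)/(169 + K)
sqrt(p(L) + 162667) + 202377 = sqrt((-6 + 278)/(169 + 278) + 162667) + 202377 = sqrt(272/447 + 162667) + 202377 = sqrt(72712421/447) + 202377 = sqrt(32502452187)/447 + 202377 = 202377 + sqrt(32502452187)/447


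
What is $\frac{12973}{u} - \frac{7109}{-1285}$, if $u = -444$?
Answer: $- \frac{13513909}{570540} \approx -23.686$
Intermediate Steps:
$\frac{12973}{u} - \frac{7109}{-1285} = \frac{12973}{-444} - \frac{7109}{-1285} = 12973 \left(- \frac{1}{444}\right) - - \frac{7109}{1285} = - \frac{12973}{444} + \frac{7109}{1285} = - \frac{13513909}{570540}$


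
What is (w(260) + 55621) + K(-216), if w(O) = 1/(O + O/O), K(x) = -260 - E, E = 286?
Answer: 14374576/261 ≈ 55075.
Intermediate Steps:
K(x) = -546 (K(x) = -260 - 1*286 = -260 - 286 = -546)
w(O) = 1/(1 + O) (w(O) = 1/(O + 1) = 1/(1 + O))
(w(260) + 55621) + K(-216) = (1/(1 + 260) + 55621) - 546 = (1/261 + 55621) - 546 = 14517082/261 - 546 = 14374576/261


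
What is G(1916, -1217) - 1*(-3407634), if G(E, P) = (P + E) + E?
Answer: 3410249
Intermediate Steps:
G(E, P) = P + 2*E (G(E, P) = (E + P) + E = P + 2*E)
G(1916, -1217) - 1*(-3407634) = (-1217 + 2*1916) - 1*(-3407634) = (-1217 + 3832) + 3407634 = 2615 + 3407634 = 3410249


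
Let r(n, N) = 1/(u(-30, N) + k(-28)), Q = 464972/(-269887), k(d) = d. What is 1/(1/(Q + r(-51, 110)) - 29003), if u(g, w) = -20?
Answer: -22588543/655148467205 ≈ -3.4478e-5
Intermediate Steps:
Q = -464972/269887 (Q = 464972*(-1/269887) = -464972/269887 ≈ -1.7228)
r(n, N) = -1/48 (r(n, N) = 1/(-20 - 28) = 1/(-48) = -1/48)
1/(1/(Q + r(-51, 110)) - 29003) = 1/(1/(-464972/269887 - 1/48) - 29003) = 1/(1/(-22588543/12954576) - 29003) = 1/(-12954576/22588543 - 29003) = 1/(-655148467205/22588543) = -22588543/655148467205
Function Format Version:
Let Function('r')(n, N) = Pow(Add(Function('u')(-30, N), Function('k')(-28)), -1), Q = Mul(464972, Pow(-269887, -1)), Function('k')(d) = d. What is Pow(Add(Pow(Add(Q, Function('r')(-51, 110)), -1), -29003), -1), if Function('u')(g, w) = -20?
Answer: Rational(-22588543, 655148467205) ≈ -3.4478e-5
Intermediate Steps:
Q = Rational(-464972, 269887) (Q = Mul(464972, Rational(-1, 269887)) = Rational(-464972, 269887) ≈ -1.7228)
Function('r')(n, N) = Rational(-1, 48) (Function('r')(n, N) = Pow(Add(-20, -28), -1) = Pow(-48, -1) = Rational(-1, 48))
Pow(Add(Pow(Add(Q, Function('r')(-51, 110)), -1), -29003), -1) = Pow(Add(Pow(Add(Rational(-464972, 269887), Rational(-1, 48)), -1), -29003), -1) = Pow(Add(Pow(Rational(-22588543, 12954576), -1), -29003), -1) = Pow(Add(Rational(-12954576, 22588543), -29003), -1) = Pow(Rational(-655148467205, 22588543), -1) = Rational(-22588543, 655148467205)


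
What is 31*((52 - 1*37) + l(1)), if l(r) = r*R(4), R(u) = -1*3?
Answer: 372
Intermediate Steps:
R(u) = -3
l(r) = -3*r (l(r) = r*(-3) = -3*r)
31*((52 - 1*37) + l(1)) = 31*((52 - 1*37) - 3*1) = 31*((52 - 37) - 3) = 31*(15 - 3) = 31*12 = 372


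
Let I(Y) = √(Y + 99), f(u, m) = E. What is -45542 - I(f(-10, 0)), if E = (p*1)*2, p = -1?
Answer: -45542 - √97 ≈ -45552.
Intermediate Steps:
E = -2 (E = -1*1*2 = -1*2 = -2)
f(u, m) = -2
I(Y) = √(99 + Y)
-45542 - I(f(-10, 0)) = -45542 - √(99 - 2) = -45542 - √97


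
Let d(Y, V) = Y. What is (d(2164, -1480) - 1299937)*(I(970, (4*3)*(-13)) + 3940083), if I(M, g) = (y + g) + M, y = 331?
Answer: -5114819285244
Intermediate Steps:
I(M, g) = 331 + M + g (I(M, g) = (331 + g) + M = 331 + M + g)
(d(2164, -1480) - 1299937)*(I(970, (4*3)*(-13)) + 3940083) = (2164 - 1299937)*((331 + 970 + (4*3)*(-13)) + 3940083) = -1297773*((331 + 970 + 12*(-13)) + 3940083) = -1297773*((331 + 970 - 156) + 3940083) = -1297773*(1145 + 3940083) = -1297773*3941228 = -5114819285244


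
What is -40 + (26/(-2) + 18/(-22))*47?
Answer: -7584/11 ≈ -689.45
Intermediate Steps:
-40 + (26/(-2) + 18/(-22))*47 = -40 + (26*(-½) + 18*(-1/22))*47 = -40 + (-13 - 9/11)*47 = -40 - 152/11*47 = -40 - 7144/11 = -7584/11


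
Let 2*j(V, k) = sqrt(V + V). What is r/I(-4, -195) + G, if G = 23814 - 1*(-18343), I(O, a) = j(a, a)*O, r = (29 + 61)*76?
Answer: 42157 + 114*I*sqrt(390)/13 ≈ 42157.0 + 173.18*I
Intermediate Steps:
j(V, k) = sqrt(2)*sqrt(V)/2 (j(V, k) = sqrt(V + V)/2 = sqrt(2*V)/2 = (sqrt(2)*sqrt(V))/2 = sqrt(2)*sqrt(V)/2)
r = 6840 (r = 90*76 = 6840)
I(O, a) = O*sqrt(2)*sqrt(a)/2 (I(O, a) = (sqrt(2)*sqrt(a)/2)*O = O*sqrt(2)*sqrt(a)/2)
G = 42157 (G = 23814 + 18343 = 42157)
r/I(-4, -195) + G = 6840/(((1/2)*(-4)*sqrt(2)*sqrt(-195))) + 42157 = 6840/(((1/2)*(-4)*sqrt(2)*(I*sqrt(195)))) + 42157 = 6840/((-2*I*sqrt(390))) + 42157 = 6840*(I*sqrt(390)/780) + 42157 = 114*I*sqrt(390)/13 + 42157 = 42157 + 114*I*sqrt(390)/13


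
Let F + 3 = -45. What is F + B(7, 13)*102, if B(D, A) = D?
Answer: 666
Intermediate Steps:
F = -48 (F = -3 - 45 = -48)
F + B(7, 13)*102 = -48 + 7*102 = -48 + 714 = 666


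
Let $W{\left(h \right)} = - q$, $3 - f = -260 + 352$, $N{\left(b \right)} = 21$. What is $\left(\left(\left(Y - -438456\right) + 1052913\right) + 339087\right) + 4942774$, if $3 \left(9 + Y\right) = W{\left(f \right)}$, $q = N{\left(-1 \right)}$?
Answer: $6773214$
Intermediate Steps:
$q = 21$
$f = -89$ ($f = 3 - \left(-260 + 352\right) = 3 - 92 = -89$)
$W{\left(h \right)} = -21$ ($W{\left(h \right)} = \left(-1\right) 21 = -21$)
$Y = -16$ ($Y = -9 + \frac{1}{3} \left(-21\right) = -9 - 7 = -16$)
$\left(\left(\left(Y - -438456\right) + 1052913\right) + 339087\right) + 4942774 = \left(\left(\left(-16 - -438456\right) + 1052913\right) + 339087\right) + 4942774 = \left(\left(\left(-16 + 438456\right) + 1052913\right) + 339087\right) + 4942774 = \left(\left(438440 + 1052913\right) + 339087\right) + 4942774 = \left(1491353 + 339087\right) + 4942774 = 1830440 + 4942774 = 6773214$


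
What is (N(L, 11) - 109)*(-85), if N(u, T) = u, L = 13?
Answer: 8160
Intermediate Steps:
(N(L, 11) - 109)*(-85) = (13 - 109)*(-85) = -96*(-85) = 8160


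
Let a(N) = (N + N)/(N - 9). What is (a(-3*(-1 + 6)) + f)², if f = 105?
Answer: 180625/16 ≈ 11289.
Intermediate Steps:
a(N) = 2*N/(-9 + N) (a(N) = (2*N)/(-9 + N) = 2*N/(-9 + N))
(a(-3*(-1 + 6)) + f)² = (2*(-3*(-1 + 6))/(-9 - 3*(-1 + 6)) + 105)² = (2*(-3*5)/(-9 - 3*5) + 105)² = (2*(-15)/(-9 - 15) + 105)² = (2*(-15)/(-24) + 105)² = (2*(-15)*(-1/24) + 105)² = (5/4 + 105)² = (425/4)² = 180625/16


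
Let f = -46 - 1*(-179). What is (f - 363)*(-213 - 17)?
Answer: 52900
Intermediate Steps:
f = 133 (f = -46 + 179 = 133)
(f - 363)*(-213 - 17) = (133 - 363)*(-213 - 17) = -230*(-230) = 52900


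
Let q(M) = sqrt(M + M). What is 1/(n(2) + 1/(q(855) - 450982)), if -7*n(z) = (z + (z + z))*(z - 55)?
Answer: 452734459480646/20567078726806321 + 147*sqrt(190)/20567078726806321 ≈ 0.022013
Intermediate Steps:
q(M) = sqrt(2)*sqrt(M) (q(M) = sqrt(2*M) = sqrt(2)*sqrt(M))
n(z) = -3*z*(-55 + z)/7 (n(z) = -(z + (z + z))*(z - 55)/7 = -(z + 2*z)*(-55 + z)/7 = -3*z*(-55 + z)/7)
1/(n(2) + 1/(q(855) - 450982)) = 1/((3/7)*2*(55 - 1*2) + 1/(sqrt(2)*sqrt(855) - 450982)) = 1/((3/7)*2*(55 - 2) + 1/(sqrt(2)*(3*sqrt(95)) - 450982)) = 1/((3/7)*2*53 + 1/(3*sqrt(190) - 450982)) = 1/(318/7 + 1/(-450982 + 3*sqrt(190)))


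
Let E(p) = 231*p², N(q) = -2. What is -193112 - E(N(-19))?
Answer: -194036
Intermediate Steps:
-193112 - E(N(-19)) = -193112 - 231*(-2)² = -193112 - 231*4 = -193112 - 1*924 = -193112 - 924 = -194036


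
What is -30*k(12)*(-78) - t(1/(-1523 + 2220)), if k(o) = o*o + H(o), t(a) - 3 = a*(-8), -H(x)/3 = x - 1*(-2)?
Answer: 166357877/697 ≈ 2.3868e+5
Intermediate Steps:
H(x) = -6 - 3*x (H(x) = -3*(x - 1*(-2)) = -3*(x + 2) = -3*(2 + x) = -6 - 3*x)
t(a) = 3 - 8*a (t(a) = 3 + a*(-8) = 3 - 8*a)
k(o) = -6 + o² - 3*o (k(o) = o*o + (-6 - 3*o) = o² + (-6 - 3*o) = -6 + o² - 3*o)
-30*k(12)*(-78) - t(1/(-1523 + 2220)) = -30*(-6 + 12² - 3*12)*(-78) - (3 - 8/(-1523 + 2220)) = -30*(-6 + 144 - 36)*(-78) - (3 - 8/697) = -30*102*(-78) - (3 - 8*1/697) = -3060*(-78) - (3 - 8/697) = 238680 - 1*2083/697 = 238680 - 2083/697 = 166357877/697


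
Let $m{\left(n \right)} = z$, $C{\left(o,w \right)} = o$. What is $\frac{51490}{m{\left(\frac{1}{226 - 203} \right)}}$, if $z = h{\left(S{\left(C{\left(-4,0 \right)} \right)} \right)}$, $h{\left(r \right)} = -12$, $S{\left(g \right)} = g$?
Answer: $- \frac{25745}{6} \approx -4290.8$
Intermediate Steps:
$z = -12$
$m{\left(n \right)} = -12$
$\frac{51490}{m{\left(\frac{1}{226 - 203} \right)}} = \frac{51490}{-12} = 51490 \left(- \frac{1}{12}\right) = - \frac{25745}{6}$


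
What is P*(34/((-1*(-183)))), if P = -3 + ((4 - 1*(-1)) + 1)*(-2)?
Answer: -170/61 ≈ -2.7869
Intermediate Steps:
P = -15 (P = -3 + ((4 + 1) + 1)*(-2) = -3 + (5 + 1)*(-2) = -3 + 6*(-2) = -3 - 12 = -15)
P*(34/((-1*(-183)))) = -510/((-1*(-183))) = -510/183 = -15*34/183 = -170/61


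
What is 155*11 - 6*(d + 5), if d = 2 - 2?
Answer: 1675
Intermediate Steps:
d = 0
155*11 - 6*(d + 5) = 155*11 - 6*(0 + 5) = 1705 - 6*5 = 1705 - 30 = 1675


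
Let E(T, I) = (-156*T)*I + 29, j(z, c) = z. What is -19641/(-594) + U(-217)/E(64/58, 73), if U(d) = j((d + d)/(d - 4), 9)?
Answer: 526049448997/15909314850 ≈ 33.065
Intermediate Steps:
U(d) = 2*d/(-4 + d) (U(d) = (d + d)/(d - 4) = (2*d)/(-4 + d) = 2*d/(-4 + d))
E(T, I) = 29 - 156*I*T (E(T, I) = -156*I*T + 29 = 29 - 156*I*T)
-19641/(-594) + U(-217)/E(64/58, 73) = -19641/(-594) + (2*(-217)/(-4 - 217))/(29 - 156*73*64/58) = -19641*(-1/594) + (2*(-217)/(-221))/(29 - 156*73*64*(1/58)) = 6547/198 + (2*(-217)*(-1/221))/(29 - 156*73*32/29) = 6547/198 + 434/(221*(29 - 364416/29)) = 6547/198 + 434/(221*(-363575/29)) = 6547/198 + (434/221)*(-29/363575) = 6547/198 - 12586/80350075 = 526049448997/15909314850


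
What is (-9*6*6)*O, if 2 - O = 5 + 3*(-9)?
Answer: -7776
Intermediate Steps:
O = 24 (O = 2 - (5 + 3*(-9)) = 2 - (5 - 27) = 2 - 1*(-22) = 2 + 22 = 24)
(-9*6*6)*O = (-9*6*6)*24 = -54*6*24 = -324*24 = -7776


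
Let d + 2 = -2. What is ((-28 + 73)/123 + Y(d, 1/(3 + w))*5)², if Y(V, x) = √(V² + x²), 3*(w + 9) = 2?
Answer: 172570225/430336 + 75*√4105/328 ≈ 415.66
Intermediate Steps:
d = -4 (d = -2 - 2 = -4)
w = -25/3 (w = -9 + (⅓)*2 = -9 + ⅔ = -25/3 ≈ -8.3333)
((-28 + 73)/123 + Y(d, 1/(3 + w))*5)² = ((-28 + 73)/123 + √((-4)² + (1/(3 - 25/3))²)*5)² = (45*(1/123) + √(16 + (1/(-16/3))²)*5)² = (15/41 + √(16 + (-3/16)²)*5)² = (15/41 + √(16 + 9/256)*5)² = (15/41 + √(4105/256)*5)² = (15/41 + (√4105/16)*5)² = (15/41 + 5*√4105/16)²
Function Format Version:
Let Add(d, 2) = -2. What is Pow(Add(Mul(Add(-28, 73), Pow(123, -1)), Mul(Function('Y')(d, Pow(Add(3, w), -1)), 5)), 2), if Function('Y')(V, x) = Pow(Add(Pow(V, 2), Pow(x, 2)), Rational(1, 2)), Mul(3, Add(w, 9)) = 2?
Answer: Add(Rational(172570225, 430336), Mul(Rational(75, 328), Pow(4105, Rational(1, 2)))) ≈ 415.66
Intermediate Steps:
d = -4 (d = Add(-2, -2) = -4)
w = Rational(-25, 3) (w = Add(-9, Mul(Rational(1, 3), 2)) = Add(-9, Rational(2, 3)) = Rational(-25, 3) ≈ -8.3333)
Pow(Add(Mul(Add(-28, 73), Pow(123, -1)), Mul(Function('Y')(d, Pow(Add(3, w), -1)), 5)), 2) = Pow(Add(Mul(Add(-28, 73), Pow(123, -1)), Mul(Pow(Add(Pow(-4, 2), Pow(Pow(Add(3, Rational(-25, 3)), -1), 2)), Rational(1, 2)), 5)), 2) = Pow(Add(Mul(45, Rational(1, 123)), Mul(Pow(Add(16, Pow(Pow(Rational(-16, 3), -1), 2)), Rational(1, 2)), 5)), 2) = Pow(Add(Rational(15, 41), Mul(Pow(Add(16, Pow(Rational(-3, 16), 2)), Rational(1, 2)), 5)), 2) = Pow(Add(Rational(15, 41), Mul(Pow(Add(16, Rational(9, 256)), Rational(1, 2)), 5)), 2) = Pow(Add(Rational(15, 41), Mul(Pow(Rational(4105, 256), Rational(1, 2)), 5)), 2) = Pow(Add(Rational(15, 41), Mul(Mul(Rational(1, 16), Pow(4105, Rational(1, 2))), 5)), 2) = Pow(Add(Rational(15, 41), Mul(Rational(5, 16), Pow(4105, Rational(1, 2)))), 2)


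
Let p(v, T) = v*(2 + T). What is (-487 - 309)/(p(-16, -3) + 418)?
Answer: -398/217 ≈ -1.8341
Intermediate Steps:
(-487 - 309)/(p(-16, -3) + 418) = (-487 - 309)/(-16*(2 - 3) + 418) = -796/(-16*(-1) + 418) = -796/(16 + 418) = -796/434 = -796*1/434 = -398/217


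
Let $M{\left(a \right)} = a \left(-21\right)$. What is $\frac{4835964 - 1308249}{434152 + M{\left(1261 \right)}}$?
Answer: $\frac{3527715}{407671} \approx 8.6533$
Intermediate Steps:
$M{\left(a \right)} = - 21 a$
$\frac{4835964 - 1308249}{434152 + M{\left(1261 \right)}} = \frac{4835964 - 1308249}{434152 - 26481} = \frac{3527715}{434152 - 26481} = \frac{3527715}{407671}$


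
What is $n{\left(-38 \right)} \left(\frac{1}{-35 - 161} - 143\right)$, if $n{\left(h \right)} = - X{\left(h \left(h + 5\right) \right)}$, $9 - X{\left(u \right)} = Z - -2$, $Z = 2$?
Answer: $\frac{140145}{196} \approx 715.03$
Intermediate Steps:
$X{\left(u \right)} = 5$ ($X{\left(u \right)} = 9 - \left(2 - -2\right) = 9 - \left(2 + 2\right) = 9 - 4 = 5$)
$n{\left(h \right)} = -5$ ($n{\left(h \right)} = \left(-1\right) 5 = -5$)
$n{\left(-38 \right)} \left(\frac{1}{-35 - 161} - 143\right) = - 5 \left(\frac{1}{-35 - 161} - 143\right) = - 5 \left(\frac{1}{-196} - 143\right) = - 5 \left(- \frac{1}{196} - 143\right) = \left(-5\right) \left(- \frac{28029}{196}\right) = \frac{140145}{196}$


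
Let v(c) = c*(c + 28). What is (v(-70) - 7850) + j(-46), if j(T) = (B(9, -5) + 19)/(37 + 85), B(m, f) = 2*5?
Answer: -598991/122 ≈ -4909.8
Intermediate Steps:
B(m, f) = 10
j(T) = 29/122 (j(T) = (10 + 19)/(37 + 85) = 29/122)
v(c) = c*(28 + c)
(v(-70) - 7850) + j(-46) = (-70*(28 - 70) - 7850) + 29/122 = (-70*(-42) - 7850) + 29/122 = (2940 - 7850) + 29/122 = -4910 + 29/122 = -598991/122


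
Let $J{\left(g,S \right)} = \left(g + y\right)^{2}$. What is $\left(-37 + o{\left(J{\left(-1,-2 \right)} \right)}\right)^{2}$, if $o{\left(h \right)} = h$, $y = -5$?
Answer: $1$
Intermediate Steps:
$J{\left(g,S \right)} = \left(-5 + g\right)^{2}$ ($J{\left(g,S \right)} = \left(g - 5\right)^{2} = \left(-5 + g\right)^{2}$)
$\left(-37 + o{\left(J{\left(-1,-2 \right)} \right)}\right)^{2} = \left(-37 + \left(-5 - 1\right)^{2}\right)^{2} = \left(-37 + \left(-6\right)^{2}\right)^{2} = \left(-37 + 36\right)^{2} = \left(-1\right)^{2} = 1$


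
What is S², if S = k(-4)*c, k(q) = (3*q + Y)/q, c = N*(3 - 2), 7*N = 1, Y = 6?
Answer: 9/196 ≈ 0.045918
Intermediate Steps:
N = ⅐ (N = (⅐)*1 = ⅐ ≈ 0.14286)
c = ⅐ (c = (3 - 2)/7 = (⅐)*1 = ⅐ ≈ 0.14286)
k(q) = (6 + 3*q)/q (k(q) = (3*q + 6)/q = (6 + 3*q)/q)
S = 3/14 (S = (3 + 6/(-4))*(⅐) = (3 + 6*(-¼))*(⅐) = (3 - 3/2)*(⅐) = (3/2)*(⅐) = 3/14 ≈ 0.21429)
S² = (3/14)² = 9/196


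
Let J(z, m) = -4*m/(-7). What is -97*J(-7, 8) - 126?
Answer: -3986/7 ≈ -569.43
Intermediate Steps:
J(z, m) = 4*m/7 (J(z, m) = -4*m*(-⅐) = 4*m/7)
-97*J(-7, 8) - 126 = -388*8/7 - 126 = -97*32/7 - 126 = -3104/7 - 126 = -3986/7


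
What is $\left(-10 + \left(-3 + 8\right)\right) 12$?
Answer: $-60$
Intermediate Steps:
$\left(-10 + \left(-3 + 8\right)\right) 12 = \left(-10 + 5\right) 12 = \left(-5\right) 12 = -60$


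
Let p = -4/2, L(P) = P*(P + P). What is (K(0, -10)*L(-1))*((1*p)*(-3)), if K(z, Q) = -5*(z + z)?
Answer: 0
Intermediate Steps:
L(P) = 2*P**2 (L(P) = P*(2*P) = 2*P**2)
K(z, Q) = -10*z
p = -2 (p = -4*1/2 = -2)
(K(0, -10)*L(-1))*((1*p)*(-3)) = ((-10*0)*(2*(-1)**2))*((1*(-2))*(-3)) = (0*(2*1))*(-2*(-3)) = (0*2)*6 = 0*6 = 0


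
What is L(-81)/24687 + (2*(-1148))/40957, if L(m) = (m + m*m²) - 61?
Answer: -239876113/11111049 ≈ -21.589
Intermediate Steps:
L(m) = -61 + m + m³ (L(m) = (m + m³) - 61 = -61 + m + m³)
L(-81)/24687 + (2*(-1148))/40957 = (-61 - 81 + (-81)³)/24687 + (2*(-1148))/40957 = (-61 - 81 - 531441)*(1/24687) - 2296*1/40957 = -531583*1/24687 - 328/5851 = -40891/1899 - 328/5851 = -239876113/11111049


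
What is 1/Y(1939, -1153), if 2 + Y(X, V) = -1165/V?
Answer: -1153/1141 ≈ -1.0105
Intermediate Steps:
Y(X, V) = -2 - 1165/V
1/Y(1939, -1153) = 1/(-2 - 1165/(-1153)) = 1/(-2 - 1165*(-1/1153)) = 1/(-2 + 1165/1153) = 1/(-1141/1153) = -1153/1141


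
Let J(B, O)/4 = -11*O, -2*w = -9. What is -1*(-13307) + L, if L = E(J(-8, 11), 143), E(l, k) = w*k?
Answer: 27901/2 ≈ 13951.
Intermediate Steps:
w = 9/2 (w = -½*(-9) = 9/2 ≈ 4.5000)
J(B, O) = -44*O (J(B, O) = 4*(-11*O) = -44*O)
E(l, k) = 9*k/2
L = 1287/2 (L = (9/2)*143 = 1287/2 ≈ 643.50)
-1*(-13307) + L = -1*(-13307) + 1287/2 = 13307 + 1287/2 = 27901/2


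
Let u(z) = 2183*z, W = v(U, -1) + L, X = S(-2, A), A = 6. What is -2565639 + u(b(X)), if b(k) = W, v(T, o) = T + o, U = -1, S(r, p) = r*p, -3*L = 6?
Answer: -2574371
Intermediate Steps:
L = -2 (L = -1/3*6 = -2)
S(r, p) = p*r
X = -12 (X = 6*(-2) = -12)
W = -4 (W = (-1 - 1) - 2 = -2 - 2 = -4)
b(k) = -4
-2565639 + u(b(X)) = -2565639 + 2183*(-4) = -2565639 - 8732 = -2574371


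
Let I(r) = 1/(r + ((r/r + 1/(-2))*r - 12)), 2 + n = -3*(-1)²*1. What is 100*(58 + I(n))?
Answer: 226000/39 ≈ 5794.9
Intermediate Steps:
n = -5 (n = -2 - 3*(-1)²*1 = -2 - 3*1*1 = -2 - 3*1 = -2 - 3 = -5)
I(r) = 1/(-12 + 3*r/2) (I(r) = 1/(r + ((1 + 1*(-½))*r - 12)) = 1/(r + ((1 - ½)*r - 12)) = 1/(r + (r/2 - 12)) = 1/(r + (-12 + r/2)) = 1/(-12 + 3*r/2))
100*(58 + I(n)) = 100*(58 + 2/(3*(-8 - 5))) = 100*(58 + (⅔)/(-13)) = 100*(58 + (⅔)*(-1/13)) = 100*(58 - 2/39) = 100*(2260/39) = 226000/39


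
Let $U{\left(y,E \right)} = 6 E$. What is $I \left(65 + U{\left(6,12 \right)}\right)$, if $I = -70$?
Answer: $-9590$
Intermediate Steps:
$I \left(65 + U{\left(6,12 \right)}\right) = - 70 \left(65 + 6 \cdot 12\right) = - 70 \left(65 + 72\right) = \left(-70\right) 137 = -9590$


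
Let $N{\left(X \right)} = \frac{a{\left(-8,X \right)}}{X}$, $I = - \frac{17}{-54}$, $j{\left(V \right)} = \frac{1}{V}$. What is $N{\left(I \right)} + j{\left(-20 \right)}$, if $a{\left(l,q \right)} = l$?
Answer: $- \frac{8657}{340} \approx -25.462$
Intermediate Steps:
$I = \frac{17}{54}$ ($I = \left(-17\right) \left(- \frac{1}{54}\right) = \frac{17}{54} \approx 0.31481$)
$N{\left(X \right)} = - \frac{8}{X}$
$N{\left(I \right)} + j{\left(-20 \right)} = - \frac{8}{\frac{17}{54}} + \frac{1}{-20} = \left(-8\right) \frac{54}{17} - \frac{1}{20} = - \frac{432}{17} - \frac{1}{20} = - \frac{8657}{340}$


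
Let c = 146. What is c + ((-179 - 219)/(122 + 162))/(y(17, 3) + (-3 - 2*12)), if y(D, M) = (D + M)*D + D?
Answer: 6841361/46860 ≈ 146.00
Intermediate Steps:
y(D, M) = D + D*(D + M) (y(D, M) = D*(D + M) + D = D + D*(D + M))
c + ((-179 - 219)/(122 + 162))/(y(17, 3) + (-3 - 2*12)) = 146 + ((-179 - 219)/(122 + 162))/(17*(1 + 17 + 3) + (-3 - 2*12)) = 146 + (-398/284)/(17*21 + (-3 - 24)) = 146 + (-398*1/284)/(357 - 27) = 146 - 199/142/330 = 146 - 199/142*1/330 = 146 - 199/46860 = 6841361/46860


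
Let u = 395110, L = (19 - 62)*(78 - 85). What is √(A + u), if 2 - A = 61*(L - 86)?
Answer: 11*√3157 ≈ 618.06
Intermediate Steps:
L = 301 (L = -43*(-7) = 301)
A = -13113 (A = 2 - 61*(301 - 86) = 2 - 61*215 = 2 - 1*13115 = 2 - 13115 = -13113)
√(A + u) = √(-13113 + 395110) = √381997 = 11*√3157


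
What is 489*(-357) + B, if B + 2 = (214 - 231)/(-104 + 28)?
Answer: -13267683/76 ≈ -1.7457e+5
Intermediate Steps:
B = -135/76 (B = -2 + (214 - 231)/(-104 + 28) = -2 - 17/(-76) = -2 - 17*(-1/76) = -2 + 17/76 = -135/76 ≈ -1.7763)
489*(-357) + B = 489*(-357) - 135/76 = -174573 - 135/76 = -13267683/76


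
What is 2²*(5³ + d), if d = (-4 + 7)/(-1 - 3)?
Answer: 497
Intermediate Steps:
d = -¾ (d = 3/(-4) = 3*(-¼) = -¾ ≈ -0.75000)
2²*(5³ + d) = 2²*(5³ - ¾) = 4*(125 - ¾) = 4*(497/4) = 497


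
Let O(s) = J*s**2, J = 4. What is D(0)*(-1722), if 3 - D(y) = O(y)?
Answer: -5166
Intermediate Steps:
O(s) = 4*s**2
D(y) = 3 - 4*y**2
D(0)*(-1722) = (3 - 4*0**2)*(-1722) = (3 - 4*0)*(-1722) = (3 + 0)*(-1722) = 3*(-1722) = -5166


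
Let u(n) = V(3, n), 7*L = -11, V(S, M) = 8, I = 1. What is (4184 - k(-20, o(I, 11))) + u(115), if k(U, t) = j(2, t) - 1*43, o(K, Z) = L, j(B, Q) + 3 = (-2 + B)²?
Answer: 4238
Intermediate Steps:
j(B, Q) = -3 + (-2 + B)²
L = -11/7 (L = (⅐)*(-11) = -11/7 ≈ -1.5714)
u(n) = 8
o(K, Z) = -11/7
k(U, t) = -46 (k(U, t) = (-3 + (-2 + 2)²) - 1*43 = (-3 + 0²) - 43 = (-3 + 0) - 43 = -3 - 43 = -46)
(4184 - k(-20, o(I, 11))) + u(115) = (4184 - 1*(-46)) + 8 = (4184 + 46) + 8 = 4230 + 8 = 4238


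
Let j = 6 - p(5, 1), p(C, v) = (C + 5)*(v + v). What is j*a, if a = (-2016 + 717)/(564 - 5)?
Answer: 18186/559 ≈ 32.533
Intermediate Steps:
p(C, v) = 2*v*(5 + C) (p(C, v) = (5 + C)*(2*v) = 2*v*(5 + C))
j = -14 (j = 6 - 2*(5 + 5) = 6 - 2*10 = 6 - 1*20 = 6 - 20 = -14)
a = -1299/559 ≈ -2.3238
j*a = -14*(-1299/559) = 18186/559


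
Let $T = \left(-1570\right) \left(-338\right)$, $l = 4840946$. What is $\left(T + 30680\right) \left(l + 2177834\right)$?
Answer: $3939921965200$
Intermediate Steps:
$T = 530660$
$\left(T + 30680\right) \left(l + 2177834\right) = \left(530660 + 30680\right) \left(4840946 + 2177834\right) = 561340 \cdot 7018780 = 3939921965200$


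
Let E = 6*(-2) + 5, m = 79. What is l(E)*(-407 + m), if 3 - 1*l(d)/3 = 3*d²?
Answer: 141696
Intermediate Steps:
E = -7 (E = -12 + 5 = -7)
l(d) = 9 - 9*d²
l(E)*(-407 + m) = (9 - 9*(-7)²)*(-407 + 79) = (9 - 9*49)*(-328) = (9 - 441)*(-328) = -432*(-328) = 141696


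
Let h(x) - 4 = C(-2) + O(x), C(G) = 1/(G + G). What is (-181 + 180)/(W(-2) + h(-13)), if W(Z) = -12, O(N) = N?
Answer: 4/85 ≈ 0.047059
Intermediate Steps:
C(G) = 1/(2*G)
h(x) = 15/4 + x (h(x) = 4 + ((½)/(-2) + x) = 4 + ((½)*(-½) + x) = 4 + (-¼ + x) = 15/4 + x)
(-181 + 180)/(W(-2) + h(-13)) = (-181 + 180)/(-12 + (15/4 - 13)) = -1/(-12 - 37/4) = -1/(-85/4) = -1*(-4/85) = 4/85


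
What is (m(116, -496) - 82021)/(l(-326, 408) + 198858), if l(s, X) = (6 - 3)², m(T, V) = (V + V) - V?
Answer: -82517/198867 ≈ -0.41494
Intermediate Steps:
m(T, V) = V (m(T, V) = 2*V - V = V)
l(s, X) = 9 (l(s, X) = 3² = 9)
(m(116, -496) - 82021)/(l(-326, 408) + 198858) = (-496 - 82021)/(9 + 198858) = -82517/198867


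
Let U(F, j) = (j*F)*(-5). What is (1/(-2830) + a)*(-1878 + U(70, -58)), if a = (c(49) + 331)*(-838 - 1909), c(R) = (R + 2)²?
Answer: -209949982723731/1415 ≈ -1.4837e+11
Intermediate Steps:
c(R) = (2 + R)²
U(F, j) = -5*F*j (U(F, j) = (F*j)*(-5) = -5*F*j)
a = -8054204 (a = ((2 + 49)² + 331)*(-838 - 1909) = (51² + 331)*(-2747) = (2601 + 331)*(-2747) = 2932*(-2747) = -8054204)
(1/(-2830) + a)*(-1878 + U(70, -58)) = (1/(-2830) - 8054204)*(-1878 - 5*70*(-58)) = (-1/2830 - 8054204)*(-1878 + 20300) = -22793397321/2830*18422 = -209949982723731/1415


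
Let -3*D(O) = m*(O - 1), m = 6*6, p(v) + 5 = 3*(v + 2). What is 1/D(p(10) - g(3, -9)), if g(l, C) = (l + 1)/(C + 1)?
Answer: -1/366 ≈ -0.0027322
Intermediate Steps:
p(v) = 1 + 3*v (p(v) = -5 + 3*(v + 2) = -5 + 3*(2 + v) = -5 + (6 + 3*v) = 1 + 3*v)
m = 36
g(l, C) = (1 + l)/(1 + C)
D(O) = 12 - 12*O (D(O) = -12*(O - 1) = -12*(-1 + O) = -(-36 + 36*O)/3 = 12 - 12*O)
1/D(p(10) - g(3, -9)) = 1/(12 - 12*((1 + 3*10) - (1 + 3)/(1 - 9))) = 1/(12 - 12*((1 + 30) - 4/(-8))) = 1/(12 - 12*(31 - (-1)*4/8)) = 1/(12 - 12*(31 - 1*(-½))) = 1/(12 - 12*(31 + ½)) = 1/(12 - 12*63/2) = 1/(12 - 378) = 1/(-366) = -1/366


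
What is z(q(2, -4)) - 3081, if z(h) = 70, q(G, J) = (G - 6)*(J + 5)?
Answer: -3011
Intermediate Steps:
q(G, J) = (-6 + G)*(5 + J)
z(q(2, -4)) - 3081 = 70 - 3081 = -3011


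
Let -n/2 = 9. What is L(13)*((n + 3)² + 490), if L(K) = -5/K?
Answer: -275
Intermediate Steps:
n = -18 (n = -2*9 = -18)
L(13)*((n + 3)² + 490) = (-5/13)*((-18 + 3)² + 490) = (-5*1/13)*((-15)² + 490) = -5*(225 + 490)/13 = -5/13*715 = -275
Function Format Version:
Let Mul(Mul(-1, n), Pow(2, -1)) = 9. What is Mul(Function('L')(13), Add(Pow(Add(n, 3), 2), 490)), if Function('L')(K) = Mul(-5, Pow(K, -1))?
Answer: -275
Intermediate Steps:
n = -18 (n = Mul(-2, 9) = -18)
Mul(Function('L')(13), Add(Pow(Add(n, 3), 2), 490)) = Mul(Mul(-5, Pow(13, -1)), Add(Pow(Add(-18, 3), 2), 490)) = Mul(Mul(-5, Rational(1, 13)), Add(Pow(-15, 2), 490)) = Mul(Rational(-5, 13), Add(225, 490)) = Mul(Rational(-5, 13), 715) = -275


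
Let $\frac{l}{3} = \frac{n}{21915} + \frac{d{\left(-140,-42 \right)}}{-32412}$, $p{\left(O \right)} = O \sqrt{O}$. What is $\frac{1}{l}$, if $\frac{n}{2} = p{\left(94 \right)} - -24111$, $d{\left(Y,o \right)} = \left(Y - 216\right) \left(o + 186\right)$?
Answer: $\frac{2208552879302055}{25046434207173634} - \frac{2504766502335 \sqrt{94}}{12523217103586817} \approx 0.086239$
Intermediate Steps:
$p{\left(O \right)} = O^{\frac{3}{2}}$
$d{\left(Y,o \right)} = \left(-216 + Y\right) \left(186 + o\right)$
$n = 48222 + 188 \sqrt{94}$ ($n = 2 \left(94^{\frac{3}{2}} - -24111\right) = 2 \left(94 \sqrt{94} + 24111\right) = 2 \left(24111 + 94 \sqrt{94}\right) = 48222 + 188 \sqrt{94} \approx 50045.0$)
$l = \frac{74622834}{6576935} + \frac{188 \sqrt{94}}{7305}$ ($l = 3 \left(\frac{48222 + 188 \sqrt{94}}{21915} + \frac{-40176 - -9072 + 186 \left(-140\right) - -5880}{-32412}\right) = 3 \left(\left(48222 + 188 \sqrt{94}\right) \frac{1}{21915} + \left(-40176 + 9072 - 26040 + 5880\right) \left(- \frac{1}{32412}\right)\right) = 3 \left(\left(\frac{5358}{2435} + \frac{188 \sqrt{94}}{21915}\right) - - \frac{4272}{2701}\right) = 3 \left(\left(\frac{5358}{2435} + \frac{188 \sqrt{94}}{21915}\right) + \frac{4272}{2701}\right) = 3 \left(\frac{24874278}{6576935} + \frac{188 \sqrt{94}}{21915}\right) = \frac{74622834}{6576935} + \frac{188 \sqrt{94}}{7305} \approx 11.596$)
$\frac{1}{l} = \frac{1}{\frac{74622834}{6576935} + \frac{188 \sqrt{94}}{7305}}$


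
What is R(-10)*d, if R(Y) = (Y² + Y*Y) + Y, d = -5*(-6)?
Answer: 5700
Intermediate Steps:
d = 30
R(Y) = Y + 2*Y² (R(Y) = (Y² + Y²) + Y = 2*Y² + Y = Y + 2*Y²)
R(-10)*d = -10*(1 + 2*(-10))*30 = -10*(1 - 20)*30 = -10*(-19)*30 = 190*30 = 5700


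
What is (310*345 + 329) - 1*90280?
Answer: 16999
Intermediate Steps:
(310*345 + 329) - 1*90280 = (106950 + 329) - 90280 = 107279 - 90280 = 16999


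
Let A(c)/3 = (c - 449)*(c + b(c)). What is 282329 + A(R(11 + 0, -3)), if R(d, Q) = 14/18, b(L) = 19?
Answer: 6904831/27 ≈ 2.5573e+5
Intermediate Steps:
R(d, Q) = 7/9 (R(d, Q) = 14*(1/18) = 7/9)
A(c) = 3*(-449 + c)*(19 + c) (A(c) = 3*((c - 449)*(c + 19)) = 3*((-449 + c)*(19 + c)) = 3*(-449 + c)*(19 + c))
282329 + A(R(11 + 0, -3)) = 282329 + (-25593 - 1290*7/9 + 3*(7/9)**2) = 282329 + (-25593 - 3010/3 + 3*(49/81)) = 282329 + (-25593 - 3010/3 + 49/27) = 282329 - 718052/27 = 6904831/27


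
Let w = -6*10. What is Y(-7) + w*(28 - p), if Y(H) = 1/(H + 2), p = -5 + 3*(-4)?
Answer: -13501/5 ≈ -2700.2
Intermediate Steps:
p = -17 (p = -5 - 12 = -17)
Y(H) = 1/(2 + H)
w = -60
Y(-7) + w*(28 - p) = 1/(2 - 7) - 60*(28 - 1*(-17)) = 1/(-5) - 60*(28 + 17) = -⅕ - 60*45 = -⅕ - 2700 = -13501/5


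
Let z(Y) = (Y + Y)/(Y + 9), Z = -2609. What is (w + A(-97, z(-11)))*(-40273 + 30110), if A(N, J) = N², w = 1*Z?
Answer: -69108400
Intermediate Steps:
w = -2609 (w = 1*(-2609) = -2609)
z(Y) = 2*Y/(9 + Y) (z(Y) = (2*Y)/(9 + Y) = 2*Y/(9 + Y))
(w + A(-97, z(-11)))*(-40273 + 30110) = (-2609 + (-97)²)*(-40273 + 30110) = (-2609 + 9409)*(-10163) = 6800*(-10163) = -69108400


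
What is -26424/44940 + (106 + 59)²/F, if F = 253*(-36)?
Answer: -1232459/344540 ≈ -3.5771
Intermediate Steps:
F = -9108
-26424/44940 + (106 + 59)²/F = -26424/44940 + (106 + 59)²/(-9108) = -26424*1/44940 + 165²*(-1/9108) = -2202/3745 + 27225*(-1/9108) = -2202/3745 - 275/92 = -1232459/344540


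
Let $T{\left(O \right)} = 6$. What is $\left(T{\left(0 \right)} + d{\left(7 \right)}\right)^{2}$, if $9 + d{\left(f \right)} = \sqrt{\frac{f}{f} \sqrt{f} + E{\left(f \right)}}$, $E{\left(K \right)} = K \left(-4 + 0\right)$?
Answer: $\left(3 - i \sqrt{28 - \sqrt{7}}\right)^{2} \approx -16.354 - 30.212 i$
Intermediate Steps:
$E{\left(K \right)} = - 4 K$ ($E{\left(K \right)} = K \left(-4\right) = - 4 K$)
$d{\left(f \right)} = -9 + \sqrt{\sqrt{f} - 4 f}$ ($d{\left(f \right)} = -9 + \sqrt{\frac{f}{f} \sqrt{f} - 4 f} = -9 + \sqrt{1 \sqrt{f} - 4 f} = -9 + \sqrt{\sqrt{f} - 4 f}$)
$\left(T{\left(0 \right)} + d{\left(7 \right)}\right)^{2} = \left(6 - \left(9 - \sqrt{\sqrt{7} - 28}\right)\right)^{2} = \left(6 - \left(9 - \sqrt{-28 + \sqrt{7}}\right)\right)^{2} = \left(-3 + \sqrt{-28 + \sqrt{7}}\right)^{2}$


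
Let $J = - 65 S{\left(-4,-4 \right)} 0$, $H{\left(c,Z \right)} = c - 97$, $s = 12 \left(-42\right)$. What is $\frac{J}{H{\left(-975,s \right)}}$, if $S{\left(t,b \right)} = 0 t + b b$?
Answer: $0$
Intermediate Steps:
$s = -504$
$H{\left(c,Z \right)} = -97 + c$
$S{\left(t,b \right)} = b^{2}$ ($S{\left(t,b \right)} = 0 + b^{2} = b^{2}$)
$J = 0$ ($J = - 65 \left(-4\right)^{2} \cdot 0 = \left(-65\right) 16 \cdot 0 = \left(-1040\right) 0 = 0$)
$\frac{J}{H{\left(-975,s \right)}} = \frac{0}{-97 - 975} = \frac{0}{-1072} = 0 \left(- \frac{1}{1072}\right) = 0$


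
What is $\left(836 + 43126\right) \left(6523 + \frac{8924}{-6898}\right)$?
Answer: $\frac{988853312130}{3449} \approx 2.8671 \cdot 10^{8}$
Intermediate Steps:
$\left(836 + 43126\right) \left(6523 + \frac{8924}{-6898}\right) = 43962 \left(6523 + 8924 \left(- \frac{1}{6898}\right)\right) = 43962 \left(6523 - \frac{4462}{3449}\right) = 43962 \cdot \frac{22493365}{3449} = \frac{988853312130}{3449}$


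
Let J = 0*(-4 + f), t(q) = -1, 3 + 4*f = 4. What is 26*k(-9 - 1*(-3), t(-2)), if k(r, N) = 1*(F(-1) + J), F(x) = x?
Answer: -26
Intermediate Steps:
f = ¼ (f = -¾ + (¼)*4 = -¾ + 1 = ¼ ≈ 0.25000)
J = 0 (J = 0*(-4 + ¼) = 0*(-15/4) = 0)
k(r, N) = -1 (k(r, N) = 1*(-1 + 0) = 1*(-1) = -1)
26*k(-9 - 1*(-3), t(-2)) = 26*(-1) = -26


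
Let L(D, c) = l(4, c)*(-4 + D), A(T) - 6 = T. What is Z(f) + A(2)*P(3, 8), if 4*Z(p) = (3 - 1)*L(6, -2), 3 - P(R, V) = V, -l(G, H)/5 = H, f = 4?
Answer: -30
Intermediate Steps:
l(G, H) = -5*H
A(T) = 6 + T
P(R, V) = 3 - V
L(D, c) = -5*c*(-4 + D) (L(D, c) = (-5*c)*(-4 + D) = -5*c*(-4 + D))
Z(p) = 10 (Z(p) = ((3 - 1)*(5*(-2)*(4 - 1*6)))/4 = (2*(5*(-2)*(4 - 6)))/4 = (2*(5*(-2)*(-2)))/4 = (2*20)/4 = (¼)*40 = 10)
Z(f) + A(2)*P(3, 8) = 10 + (6 + 2)*(3 - 1*8) = 10 + 8*(3 - 8) = 10 + 8*(-5) = 10 - 40 = -30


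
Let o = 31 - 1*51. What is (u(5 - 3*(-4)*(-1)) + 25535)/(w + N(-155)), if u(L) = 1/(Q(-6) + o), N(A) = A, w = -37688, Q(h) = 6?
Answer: -357489/529802 ≈ -0.67476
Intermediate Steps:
o = -20 (o = 31 - 51 = -20)
u(L) = -1/14 (u(L) = 1/(6 - 20) = 1/(-14) = -1/14)
(u(5 - 3*(-4)*(-1)) + 25535)/(w + N(-155)) = (-1/14 + 25535)/(-37688 - 155) = (357489/14)/(-37843) = (357489/14)*(-1/37843) = -357489/529802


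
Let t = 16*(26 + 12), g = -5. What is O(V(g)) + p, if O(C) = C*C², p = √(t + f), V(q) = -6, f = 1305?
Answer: -216 + √1913 ≈ -172.26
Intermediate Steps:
t = 608 (t = 16*38 = 608)
p = √1913 (p = √(608 + 1305) = √1913 ≈ 43.738)
O(C) = C³
O(V(g)) + p = (-6)³ + √1913 = -216 + √1913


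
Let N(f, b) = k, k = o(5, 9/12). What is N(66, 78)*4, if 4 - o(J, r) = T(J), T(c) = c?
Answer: -4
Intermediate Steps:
o(J, r) = 4 - J
k = -1 (k = 4 - 1*5 = 4 - 5 = -1)
N(f, b) = -1
N(66, 78)*4 = -1*4 = -4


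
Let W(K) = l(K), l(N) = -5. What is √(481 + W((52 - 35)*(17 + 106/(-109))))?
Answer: 2*√119 ≈ 21.817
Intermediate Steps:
W(K) = -5
√(481 + W((52 - 35)*(17 + 106/(-109)))) = √(481 - 5) = √476 = 2*√119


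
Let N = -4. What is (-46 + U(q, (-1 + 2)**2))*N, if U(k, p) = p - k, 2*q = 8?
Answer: 196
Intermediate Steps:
q = 4 (q = (1/2)*8 = 4)
(-46 + U(q, (-1 + 2)**2))*N = (-46 + ((-1 + 2)**2 - 1*4))*(-4) = (-46 + (1**2 - 4))*(-4) = (-46 + (1 - 4))*(-4) = (-46 - 3)*(-4) = -49*(-4) = 196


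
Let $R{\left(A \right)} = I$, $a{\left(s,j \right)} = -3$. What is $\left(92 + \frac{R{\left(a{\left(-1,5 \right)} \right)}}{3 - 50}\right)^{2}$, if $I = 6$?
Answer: $\frac{18645124}{2209} \approx 8440.5$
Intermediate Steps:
$R{\left(A \right)} = 6$
$\left(92 + \frac{R{\left(a{\left(-1,5 \right)} \right)}}{3 - 50}\right)^{2} = \left(92 + \frac{6}{3 - 50}\right)^{2} = \left(92 + \frac{6}{-47}\right)^{2} = \left(92 + 6 \left(- \frac{1}{47}\right)\right)^{2} = \left(92 - \frac{6}{47}\right)^{2} = \left(\frac{4318}{47}\right)^{2} = \frac{18645124}{2209}$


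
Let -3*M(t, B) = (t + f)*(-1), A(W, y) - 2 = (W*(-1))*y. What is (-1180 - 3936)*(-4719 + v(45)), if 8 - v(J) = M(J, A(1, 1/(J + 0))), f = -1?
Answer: 72529532/3 ≈ 2.4177e+7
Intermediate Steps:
A(W, y) = 2 - W*y (A(W, y) = 2 + (W*(-1))*y = 2 + (-W)*y = 2 - W*y)
M(t, B) = -⅓ + t/3 (M(t, B) = -(t - 1)*(-1)/3 = -(-1 + t)*(-1)/3 = -(1 - t)/3 = -⅓ + t/3)
v(J) = 25/3 - J/3 (v(J) = 8 - (-⅓ + J/3) = 8 + (⅓ - J/3) = 25/3 - J/3)
(-1180 - 3936)*(-4719 + v(45)) = (-1180 - 3936)*(-4719 + (25/3 - ⅓*45)) = -5116*(-4719 + (25/3 - 15)) = -5116*(-4719 - 20/3) = -5116*(-14177/3) = 72529532/3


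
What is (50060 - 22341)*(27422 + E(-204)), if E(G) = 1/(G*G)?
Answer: 31632755183207/41616 ≈ 7.6011e+8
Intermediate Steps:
E(G) = G⁻² (E(G) = 1/(G²) = G⁻²)
(50060 - 22341)*(27422 + E(-204)) = (50060 - 22341)*(27422 + (-204)⁻²) = 27719*(27422 + 1/41616) = 27719*(1141193953/41616) = 31632755183207/41616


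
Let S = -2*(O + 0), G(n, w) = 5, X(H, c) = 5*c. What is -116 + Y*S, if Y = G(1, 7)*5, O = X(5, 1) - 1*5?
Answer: -116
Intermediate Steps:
O = 0 (O = 5*1 - 1*5 = 5 - 5 = 0)
Y = 25 (Y = 5*5 = 25)
S = 0 (S = -2*(0 + 0) = -2*0 = 0)
-116 + Y*S = -116 + 25*0 = -116 + 0 = -116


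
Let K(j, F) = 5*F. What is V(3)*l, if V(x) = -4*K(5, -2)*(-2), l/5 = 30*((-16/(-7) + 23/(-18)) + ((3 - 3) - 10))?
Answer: 2266000/21 ≈ 1.0790e+5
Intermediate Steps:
l = -28325/21 (l = 5*(30*((-16/(-7) + 23/(-18)) + ((3 - 3) - 10))) = 5*(30*((-16*(-⅐) + 23*(-1/18)) + (0 - 10))) = 5*(30*((16/7 - 23/18) - 10)) = 5*(30*(127/126 - 10)) = 5*(30*(-1133/126)) = 5*(-5665/21) = -28325/21 ≈ -1348.8)
V(x) = -80 (V(x) = -20*(-2)*(-2) = -4*(-10)*(-2) = 40*(-2) = -80)
V(3)*l = -80*(-28325/21) = 2266000/21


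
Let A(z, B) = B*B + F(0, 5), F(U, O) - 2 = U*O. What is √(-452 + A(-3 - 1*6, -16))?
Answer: I*√194 ≈ 13.928*I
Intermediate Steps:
F(U, O) = 2 + O*U (F(U, O) = 2 + U*O = 2 + O*U)
A(z, B) = 2 + B² (A(z, B) = B*B + (2 + 5*0) = B² + (2 + 0) = B² + 2 = 2 + B²)
√(-452 + A(-3 - 1*6, -16)) = √(-452 + (2 + (-16)²)) = √(-452 + (2 + 256)) = √(-452 + 258) = √(-194) = I*√194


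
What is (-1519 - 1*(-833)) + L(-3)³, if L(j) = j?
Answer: -713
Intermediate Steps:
(-1519 - 1*(-833)) + L(-3)³ = (-1519 - 1*(-833)) + (-3)³ = (-1519 + 833) - 27 = -686 - 27 = -713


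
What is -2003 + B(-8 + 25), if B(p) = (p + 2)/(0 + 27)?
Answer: -54062/27 ≈ -2002.3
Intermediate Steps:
B(p) = 2/27 + p/27 (B(p) = (2 + p)/27 = (2 + p)*(1/27) = 2/27 + p/27)
-2003 + B(-8 + 25) = -2003 + (2/27 + (-8 + 25)/27) = -2003 + (2/27 + (1/27)*17) = -2003 + (2/27 + 17/27) = -2003 + 19/27 = -54062/27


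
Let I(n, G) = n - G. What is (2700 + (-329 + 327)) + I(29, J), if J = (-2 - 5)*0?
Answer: 2727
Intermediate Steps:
J = 0 (J = -7*0 = 0)
(2700 + (-329 + 327)) + I(29, J) = (2700 + (-329 + 327)) + (29 - 1*0) = (2700 - 2) + (29 + 0) = 2698 + 29 = 2727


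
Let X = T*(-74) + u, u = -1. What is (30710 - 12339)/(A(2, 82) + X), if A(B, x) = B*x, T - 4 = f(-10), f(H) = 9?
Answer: -18371/799 ≈ -22.992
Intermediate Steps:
T = 13 (T = 4 + 9 = 13)
X = -963 (X = 13*(-74) - 1 = -962 - 1 = -963)
(30710 - 12339)/(A(2, 82) + X) = (30710 - 12339)/(2*82 - 963) = 18371/(164 - 963) = 18371/(-799) = 18371*(-1/799) = -18371/799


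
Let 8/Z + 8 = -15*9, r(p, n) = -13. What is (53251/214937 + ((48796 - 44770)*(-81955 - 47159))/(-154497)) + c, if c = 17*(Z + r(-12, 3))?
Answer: 4974727408674658/1582872800509 ≈ 3142.8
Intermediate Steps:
Z = -8/143 (Z = 8/(-8 - 15*9) = 8/(-8 - 135) = 8/(-143) = 8*(-1/143) = -8/143 ≈ -0.055944)
c = -31739/143 (c = 17*(-8/143 - 13) = 17*(-1867/143) = -31739/143 ≈ -221.95)
(53251/214937 + ((48796 - 44770)*(-81955 - 47159))/(-154497)) + c = (53251/214937 + ((48796 - 44770)*(-81955 - 47159))/(-154497)) - 31739/143 = (53251*(1/214937) + (4026*(-129114))*(-1/154497)) - 31739/143 = (53251/214937 - 519812964*(-1/154497)) - 31739/143 = (53251/214937 + 173270988/51499) - 31739/143 = 37245088721005/11069040563 - 31739/143 = 4974727408674658/1582872800509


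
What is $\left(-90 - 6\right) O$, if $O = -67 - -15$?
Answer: $4992$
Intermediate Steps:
$O = -52$ ($O = -67 + 15 = -52$)
$\left(-90 - 6\right) O = \left(-90 - 6\right) \left(-52\right) = \left(-96\right) \left(-52\right) = 4992$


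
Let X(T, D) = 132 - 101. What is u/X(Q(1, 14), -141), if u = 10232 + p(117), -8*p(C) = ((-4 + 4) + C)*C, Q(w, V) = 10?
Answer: 68167/248 ≈ 274.87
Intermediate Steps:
p(C) = -C**2/8 (p(C) = -((-4 + 4) + C)*C/8 = -(0 + C)*C/8 = -C*C/8 = -C**2/8)
X(T, D) = 31
u = 68167/8 (u = 10232 - 1/8*117**2 = 10232 - 1/8*13689 = 10232 - 13689/8 = 68167/8 ≈ 8520.9)
u/X(Q(1, 14), -141) = (68167/8)/31 = (68167/8)*(1/31) = 68167/248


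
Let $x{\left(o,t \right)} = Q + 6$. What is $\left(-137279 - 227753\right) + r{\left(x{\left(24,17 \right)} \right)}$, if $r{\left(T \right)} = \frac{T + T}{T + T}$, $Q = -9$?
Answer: $-365031$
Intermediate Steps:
$x{\left(o,t \right)} = -3$ ($x{\left(o,t \right)} = -9 + 6 = -3$)
$r{\left(T \right)} = 1$ ($r{\left(T \right)} = \frac{2 T}{2 T} = 2 T \frac{1}{2 T} = 1$)
$\left(-137279 - 227753\right) + r{\left(x{\left(24,17 \right)} \right)} = \left(-137279 - 227753\right) + 1 = -365032 + 1 = -365031$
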